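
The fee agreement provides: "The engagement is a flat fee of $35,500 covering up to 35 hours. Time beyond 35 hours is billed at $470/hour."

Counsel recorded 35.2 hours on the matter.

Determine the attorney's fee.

$35,594.00

Flat fee: $35,500.00
Excess hours: 35.2 − 35 = 0.2
Overrun: 0.2 × $470 = $94.00
Total: $35,500.00 + $94.00 = $35,594.00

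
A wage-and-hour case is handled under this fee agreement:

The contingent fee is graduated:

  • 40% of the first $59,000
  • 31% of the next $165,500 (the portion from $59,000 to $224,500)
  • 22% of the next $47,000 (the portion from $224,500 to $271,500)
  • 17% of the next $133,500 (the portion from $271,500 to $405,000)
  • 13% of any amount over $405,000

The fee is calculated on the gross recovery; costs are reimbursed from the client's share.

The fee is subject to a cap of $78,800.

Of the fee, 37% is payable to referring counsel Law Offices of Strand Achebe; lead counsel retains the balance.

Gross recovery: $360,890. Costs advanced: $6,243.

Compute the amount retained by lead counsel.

$49,644.00

Fee base is the gross recovery, $360,890; costs are reimbursed separately.
First $59,000 at 40% = $23,600.00
Next $165,500 at 31% = $51,305.00
Next $47,000 at 22% = $10,340.00
Remaining $89,390 at 17% = $15,196.30
Fee: $23,600.00 + $51,305.00 + $10,340.00 + $15,196.30 = $100,441.30
$100,441.30 exceeds the $78,800 cap, so the fee is capped at $78,800.00.
Referral share: 37% of $78,800.00 = $29,156.00; lead counsel retains $78,800.00 − $29,156.00 = $49,644.00.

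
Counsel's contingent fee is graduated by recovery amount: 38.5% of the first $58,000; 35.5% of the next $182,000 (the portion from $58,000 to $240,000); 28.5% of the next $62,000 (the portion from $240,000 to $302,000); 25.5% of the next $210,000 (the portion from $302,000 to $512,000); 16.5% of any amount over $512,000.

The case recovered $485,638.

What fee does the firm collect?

First $58,000 at 38.5% = $22,330.00
Next $182,000 at 35.5% = $64,610.00
Next $62,000 at 28.5% = $17,670.00
Remaining $183,638 at 25.5% = $46,827.69
Fee: $22,330.00 + $64,610.00 + $17,670.00 + $46,827.69 = $151,437.69

$151,437.69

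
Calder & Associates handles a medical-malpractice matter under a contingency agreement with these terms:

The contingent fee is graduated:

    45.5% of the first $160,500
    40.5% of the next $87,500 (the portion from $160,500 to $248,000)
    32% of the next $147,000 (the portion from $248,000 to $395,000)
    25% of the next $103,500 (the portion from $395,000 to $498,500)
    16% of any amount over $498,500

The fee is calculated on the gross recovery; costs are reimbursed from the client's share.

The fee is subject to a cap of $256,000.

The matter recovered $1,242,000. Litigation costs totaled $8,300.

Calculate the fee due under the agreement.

$256,000.00

Fee base is the gross recovery, $1,242,000; costs are reimbursed separately.
First $160,500 at 45.5% = $73,027.50
Next $87,500 at 40.5% = $35,437.50
Next $147,000 at 32% = $47,040.00
Next $103,500 at 25% = $25,875.00
Remaining $743,500 at 16% = $118,960.00
Fee: $73,027.50 + $35,437.50 + $47,040.00 + $25,875.00 + $118,960.00 = $300,340.00
$300,340.00 exceeds the $256,000 cap, so the fee is capped at $256,000.00.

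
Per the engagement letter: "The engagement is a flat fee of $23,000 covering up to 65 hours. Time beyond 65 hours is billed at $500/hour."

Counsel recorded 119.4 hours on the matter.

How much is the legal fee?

$50,200.00

Flat fee: $23,000.00
Excess hours: 119.4 − 65 = 54.4
Overrun: 54.4 × $500 = $27,200.00
Total: $23,000.00 + $27,200.00 = $50,200.00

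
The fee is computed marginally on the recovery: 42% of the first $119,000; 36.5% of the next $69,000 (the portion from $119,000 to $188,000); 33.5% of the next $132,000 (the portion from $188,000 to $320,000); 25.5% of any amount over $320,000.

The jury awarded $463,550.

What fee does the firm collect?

First $119,000 at 42% = $49,980.00
Next $69,000 at 36.5% = $25,185.00
Next $132,000 at 33.5% = $44,220.00
Remaining $143,550 at 25.5% = $36,605.25
Fee: $49,980.00 + $25,185.00 + $44,220.00 + $36,605.25 = $155,990.25

$155,990.25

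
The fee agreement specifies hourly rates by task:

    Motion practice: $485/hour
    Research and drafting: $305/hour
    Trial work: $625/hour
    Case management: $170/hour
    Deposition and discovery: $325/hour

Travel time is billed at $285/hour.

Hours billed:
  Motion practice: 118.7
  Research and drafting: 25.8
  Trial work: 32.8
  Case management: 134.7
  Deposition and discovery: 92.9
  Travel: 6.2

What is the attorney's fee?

$140,797.00

Motion practice: 118.7 × $485 = $57,569.50
Research and drafting: 25.8 × $305 = $7,869.00
Trial work: 32.8 × $625 = $20,500.00
Case management: 134.7 × $170 = $22,899.00
Deposition and discovery: 92.9 × $325 = $30,192.50
Subtotal: $57,569.50 + $7,869.00 + $20,500.00 + $22,899.00 + $30,192.50 = $139,030.00
Travel: 6.2 × $285 = $1,767.00
Total: $139,030.00 + $1,767.00 = $140,797.00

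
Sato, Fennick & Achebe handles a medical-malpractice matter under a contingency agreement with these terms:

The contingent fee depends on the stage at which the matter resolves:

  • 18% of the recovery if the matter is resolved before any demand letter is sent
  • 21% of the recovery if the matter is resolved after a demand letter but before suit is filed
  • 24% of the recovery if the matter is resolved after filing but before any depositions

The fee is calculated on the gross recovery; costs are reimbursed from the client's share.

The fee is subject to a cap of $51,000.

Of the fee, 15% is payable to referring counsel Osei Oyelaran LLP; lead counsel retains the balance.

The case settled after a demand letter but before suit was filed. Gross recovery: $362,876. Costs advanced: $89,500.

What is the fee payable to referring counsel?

$7,650.00

Fee base is the gross recovery, $362,876; costs are reimbursed separately.
The matter settled after a demand letter but before suit was filed, so the 21% rate applies.
$362,876 × 21% = $76,203.96
$76,203.96 exceeds the $51,000 cap, so the fee is capped at $51,000.00.
Referral share: 15% of $51,000.00 = $7,650.00; lead counsel retains $51,000.00 − $7,650.00 = $43,350.00.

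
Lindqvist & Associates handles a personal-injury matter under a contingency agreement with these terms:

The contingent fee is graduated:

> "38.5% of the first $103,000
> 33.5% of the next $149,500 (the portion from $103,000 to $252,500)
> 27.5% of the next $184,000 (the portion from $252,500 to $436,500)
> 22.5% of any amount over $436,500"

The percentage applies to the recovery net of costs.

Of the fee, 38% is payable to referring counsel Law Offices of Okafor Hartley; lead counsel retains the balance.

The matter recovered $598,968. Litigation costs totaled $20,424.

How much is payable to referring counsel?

$65,473.01

Fee base (net of costs): $598,968 − $20,424 = $578,544
First $103,000 at 38.5% = $39,655.00
Next $149,500 at 33.5% = $50,082.50
Next $184,000 at 27.5% = $50,600.00
Remaining $142,044 at 22.5% = $31,959.90
Fee: $39,655.00 + $50,082.50 + $50,600.00 + $31,959.90 = $172,297.40
Referral share: 38% of $172,297.40 = $65,473.01; lead counsel retains $172,297.40 − $65,473.01 = $106,824.39.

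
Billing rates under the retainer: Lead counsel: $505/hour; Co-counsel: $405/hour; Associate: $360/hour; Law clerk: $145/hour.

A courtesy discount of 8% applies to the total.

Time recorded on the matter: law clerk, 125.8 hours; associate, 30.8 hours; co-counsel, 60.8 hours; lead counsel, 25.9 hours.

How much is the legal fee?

Lead counsel: 25.9 × $505 = $13,079.50
Co-counsel: 60.8 × $405 = $24,624.00
Associate: 30.8 × $360 = $11,088.00
Law clerk: 125.8 × $145 = $18,241.00
Subtotal: $67,032.50
Less 8% discount: −$5,362.60
Total: $67,032.50 − $5,362.60 = $61,669.90

$61,669.90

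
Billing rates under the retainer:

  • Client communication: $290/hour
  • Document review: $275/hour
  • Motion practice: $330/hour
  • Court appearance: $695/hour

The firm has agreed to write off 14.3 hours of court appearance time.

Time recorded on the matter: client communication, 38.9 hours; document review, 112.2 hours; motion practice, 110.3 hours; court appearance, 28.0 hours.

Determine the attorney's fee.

Client communication: 38.9 × $290 = $11,281.00
Document review: 112.2 × $275 = $30,855.00
Motion practice: 110.3 × $330 = $36,399.00
Court appearance: 28.0 × $695 = $19,460.00
Subtotal: $97,995.00
Write-off: 14.3 × $695 = $9,938.50
Total: $97,995.00 − $9,938.50 = $88,056.50

$88,056.50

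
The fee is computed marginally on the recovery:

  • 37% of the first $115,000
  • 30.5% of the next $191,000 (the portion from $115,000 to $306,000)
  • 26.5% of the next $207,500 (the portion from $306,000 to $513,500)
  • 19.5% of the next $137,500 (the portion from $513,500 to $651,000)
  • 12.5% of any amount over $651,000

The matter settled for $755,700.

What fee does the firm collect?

First $115,000 at 37% = $42,550.00
Next $191,000 at 30.5% = $58,255.00
Next $207,500 at 26.5% = $54,987.50
Next $137,500 at 19.5% = $26,812.50
Remaining $104,700 at 12.5% = $13,087.50
Fee: $42,550.00 + $58,255.00 + $54,987.50 + $26,812.50 + $13,087.50 = $195,692.50

$195,692.50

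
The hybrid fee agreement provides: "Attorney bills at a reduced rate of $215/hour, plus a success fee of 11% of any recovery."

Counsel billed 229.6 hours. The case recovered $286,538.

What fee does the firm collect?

Hourly: 229.6 × $215 = $49,364.00
Success fee: 11% of $286,538 = $31,519.18
Total: $49,364.00 + $31,519.18 = $80,883.18

$80,883.18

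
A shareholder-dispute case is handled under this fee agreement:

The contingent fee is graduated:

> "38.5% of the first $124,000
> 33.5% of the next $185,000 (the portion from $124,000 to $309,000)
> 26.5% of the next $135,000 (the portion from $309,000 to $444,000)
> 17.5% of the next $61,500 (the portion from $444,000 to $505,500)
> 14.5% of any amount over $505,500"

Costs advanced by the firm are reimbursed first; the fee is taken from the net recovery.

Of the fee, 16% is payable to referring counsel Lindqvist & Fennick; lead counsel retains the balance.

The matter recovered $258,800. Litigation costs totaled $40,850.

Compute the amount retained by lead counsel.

$66,539.13

Fee base (net of costs): $258,800 − $40,850 = $217,950
First $124,000 at 38.5% = $47,740.00
Remaining $93,950 at 33.5% = $31,473.25
Fee: $47,740.00 + $31,473.25 = $79,213.25
Referral share: 16% of $79,213.25 = $12,674.12; lead counsel retains $79,213.25 − $12,674.12 = $66,539.13.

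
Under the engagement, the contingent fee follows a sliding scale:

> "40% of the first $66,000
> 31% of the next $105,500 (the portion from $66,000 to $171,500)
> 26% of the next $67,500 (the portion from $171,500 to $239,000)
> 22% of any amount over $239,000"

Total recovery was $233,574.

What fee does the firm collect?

$75,244.24

First $66,000 at 40% = $26,400.00
Next $105,500 at 31% = $32,705.00
Remaining $62,074 at 26% = $16,139.24
Fee: $26,400.00 + $32,705.00 + $16,139.24 = $75,244.24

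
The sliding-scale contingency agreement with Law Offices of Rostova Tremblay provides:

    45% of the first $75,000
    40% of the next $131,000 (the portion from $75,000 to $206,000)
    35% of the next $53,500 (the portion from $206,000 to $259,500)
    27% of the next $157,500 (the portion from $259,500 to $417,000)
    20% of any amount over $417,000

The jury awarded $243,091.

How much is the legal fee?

First $75,000 at 45% = $33,750.00
Next $131,000 at 40% = $52,400.00
Remaining $37,091 at 35% = $12,981.85
Fee: $33,750.00 + $52,400.00 + $12,981.85 = $99,131.85

$99,131.85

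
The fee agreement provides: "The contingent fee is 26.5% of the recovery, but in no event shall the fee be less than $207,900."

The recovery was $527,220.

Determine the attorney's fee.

26.5% of $527,220 = $139,713.30
That is below the $207,900 minimum, so the minimum applies.

$207,900.00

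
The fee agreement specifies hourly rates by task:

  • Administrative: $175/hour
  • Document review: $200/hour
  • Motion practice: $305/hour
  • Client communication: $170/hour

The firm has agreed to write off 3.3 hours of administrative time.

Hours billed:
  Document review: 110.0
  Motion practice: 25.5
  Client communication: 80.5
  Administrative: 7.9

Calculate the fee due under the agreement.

Administrative: 7.9 × $175 = $1,382.50
Document review: 110.0 × $200 = $22,000.00
Motion practice: 25.5 × $305 = $7,777.50
Client communication: 80.5 × $170 = $13,685.00
Subtotal: $44,845.00
Write-off: 3.3 × $175 = $577.50
Total: $44,845.00 − $577.50 = $44,267.50

$44,267.50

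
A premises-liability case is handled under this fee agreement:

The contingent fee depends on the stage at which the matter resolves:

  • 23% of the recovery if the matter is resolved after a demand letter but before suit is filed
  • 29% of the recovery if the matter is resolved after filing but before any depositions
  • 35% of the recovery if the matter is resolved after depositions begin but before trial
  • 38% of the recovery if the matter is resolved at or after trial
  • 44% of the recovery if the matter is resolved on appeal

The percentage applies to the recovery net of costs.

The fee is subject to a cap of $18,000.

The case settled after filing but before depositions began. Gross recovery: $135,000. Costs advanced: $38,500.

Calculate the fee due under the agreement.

Fee base (net of costs): $135,000 − $38,500 = $96,500
The matter settled after filing but before depositions began, so the 29% rate applies.
$96,500 × 29% = $27,985.00
$27,985.00 exceeds the $18,000 cap, so the fee is capped at $18,000.00.

$18,000.00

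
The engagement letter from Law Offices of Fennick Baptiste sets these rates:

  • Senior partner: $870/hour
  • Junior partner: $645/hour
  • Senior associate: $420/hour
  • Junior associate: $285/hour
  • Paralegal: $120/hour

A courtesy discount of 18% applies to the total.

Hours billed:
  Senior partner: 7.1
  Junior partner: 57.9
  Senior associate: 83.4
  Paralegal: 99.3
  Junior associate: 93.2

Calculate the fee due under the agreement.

$95,963.37

Senior partner: 7.1 × $870 = $6,177.00
Junior partner: 57.9 × $645 = $37,345.50
Senior associate: 83.4 × $420 = $35,028.00
Junior associate: 93.2 × $285 = $26,562.00
Paralegal: 99.3 × $120 = $11,916.00
Subtotal: $117,028.50
Less 18% discount: −$21,065.13
Total: $117,028.50 − $21,065.13 = $95,963.37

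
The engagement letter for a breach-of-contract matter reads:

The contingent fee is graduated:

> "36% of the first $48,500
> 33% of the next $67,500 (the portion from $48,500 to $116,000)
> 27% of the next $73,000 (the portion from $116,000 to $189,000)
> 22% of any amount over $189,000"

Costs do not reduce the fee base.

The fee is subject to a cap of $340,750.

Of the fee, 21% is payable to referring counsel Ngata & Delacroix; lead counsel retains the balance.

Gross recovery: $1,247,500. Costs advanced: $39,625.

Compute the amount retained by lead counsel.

Fee base is the gross recovery, $1,247,500; costs are reimbursed separately.
First $48,500 at 36% = $17,460.00
Next $67,500 at 33% = $22,275.00
Next $73,000 at 27% = $19,710.00
Remaining $1,058,500 at 22% = $232,870.00
Fee: $17,460.00 + $22,275.00 + $19,710.00 + $232,870.00 = $292,315.00
$292,315.00 is under the $340,750 cap.
Referral share: 21% of $292,315.00 = $61,386.15; lead counsel retains $292,315.00 − $61,386.15 = $230,928.85.

$230,928.85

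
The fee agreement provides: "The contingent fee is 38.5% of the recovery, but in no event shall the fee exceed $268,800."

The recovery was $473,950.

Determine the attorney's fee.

$182,470.75

38.5% of $473,950 = $182,470.75
That is under the $268,800 cap.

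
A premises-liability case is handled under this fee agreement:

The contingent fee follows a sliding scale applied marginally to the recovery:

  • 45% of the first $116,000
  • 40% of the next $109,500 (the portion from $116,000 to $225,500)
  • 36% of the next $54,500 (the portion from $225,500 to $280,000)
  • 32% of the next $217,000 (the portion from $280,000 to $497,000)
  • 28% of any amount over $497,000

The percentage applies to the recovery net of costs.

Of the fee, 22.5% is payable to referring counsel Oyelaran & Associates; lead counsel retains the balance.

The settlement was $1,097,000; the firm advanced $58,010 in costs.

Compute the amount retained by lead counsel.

$261,033.33

Fee base (net of costs): $1,097,000 − $58,010 = $1,038,990
First $116,000 at 45% = $52,200.00
Next $109,500 at 40% = $43,800.00
Next $54,500 at 36% = $19,620.00
Next $217,000 at 32% = $69,440.00
Remaining $541,990 at 28% = $151,757.20
Fee: $52,200.00 + $43,800.00 + $19,620.00 + $69,440.00 + $151,757.20 = $336,817.20
Referral share: 22.5% of $336,817.20 = $75,783.87; lead counsel retains $336,817.20 − $75,783.87 = $261,033.33.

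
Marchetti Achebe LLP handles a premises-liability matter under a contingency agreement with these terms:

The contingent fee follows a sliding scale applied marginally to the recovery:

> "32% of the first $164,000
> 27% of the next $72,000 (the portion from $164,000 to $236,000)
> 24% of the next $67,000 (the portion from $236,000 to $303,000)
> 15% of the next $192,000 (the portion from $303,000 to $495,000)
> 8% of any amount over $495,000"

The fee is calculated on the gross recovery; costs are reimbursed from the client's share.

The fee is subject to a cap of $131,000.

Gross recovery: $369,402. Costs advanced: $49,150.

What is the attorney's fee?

Fee base is the gross recovery, $369,402; costs are reimbursed separately.
First $164,000 at 32% = $52,480.00
Next $72,000 at 27% = $19,440.00
Next $67,000 at 24% = $16,080.00
Remaining $66,402 at 15% = $9,960.30
Fee: $52,480.00 + $19,440.00 + $16,080.00 + $9,960.30 = $97,960.30
$97,960.30 is under the $131,000 cap.

$97,960.30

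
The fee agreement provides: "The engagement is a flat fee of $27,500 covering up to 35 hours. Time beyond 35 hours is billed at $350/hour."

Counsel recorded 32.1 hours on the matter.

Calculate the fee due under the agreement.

$27,500.00

32.1 hours is within the 35-hour scope; only the flat fee applies.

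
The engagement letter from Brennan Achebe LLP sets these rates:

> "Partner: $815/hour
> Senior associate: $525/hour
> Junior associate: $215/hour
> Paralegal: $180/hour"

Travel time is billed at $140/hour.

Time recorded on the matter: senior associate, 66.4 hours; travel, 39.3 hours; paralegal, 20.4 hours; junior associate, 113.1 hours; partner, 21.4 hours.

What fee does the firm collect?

Partner: 21.4 × $815 = $17,441.00
Senior associate: 66.4 × $525 = $34,860.00
Junior associate: 113.1 × $215 = $24,316.50
Paralegal: 20.4 × $180 = $3,672.00
Subtotal: $17,441.00 + $34,860.00 + $24,316.50 + $3,672.00 = $80,289.50
Travel: 39.3 × $140 = $5,502.00
Total: $80,289.50 + $5,502.00 = $85,791.50

$85,791.50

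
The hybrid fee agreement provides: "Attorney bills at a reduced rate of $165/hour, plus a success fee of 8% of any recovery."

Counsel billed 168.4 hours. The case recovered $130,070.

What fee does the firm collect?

$38,191.60

Hourly: 168.4 × $165 = $27,786.00
Success fee: 8% of $130,070 = $10,405.60
Total: $27,786.00 + $10,405.60 = $38,191.60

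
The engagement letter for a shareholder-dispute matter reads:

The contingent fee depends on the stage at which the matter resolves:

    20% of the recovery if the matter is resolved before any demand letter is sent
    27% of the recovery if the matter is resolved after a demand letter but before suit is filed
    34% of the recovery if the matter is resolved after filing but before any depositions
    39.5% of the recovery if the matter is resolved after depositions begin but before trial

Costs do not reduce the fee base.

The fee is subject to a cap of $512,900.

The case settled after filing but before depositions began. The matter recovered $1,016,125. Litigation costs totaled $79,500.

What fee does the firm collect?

Fee base is the gross recovery, $1,016,125; costs are reimbursed separately.
The matter settled after filing but before depositions began, so the 34% rate applies.
$1,016,125 × 34% = $345,482.50
$345,482.50 is under the $512,900 cap.

$345,482.50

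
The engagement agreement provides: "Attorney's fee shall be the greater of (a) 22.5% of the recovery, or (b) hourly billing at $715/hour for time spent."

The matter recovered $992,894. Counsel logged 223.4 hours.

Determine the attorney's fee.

(a) 22.5% of $992,894 = $223,401.15
(b) 223.4 × $715 = $159,731.00
The greater is (a): $223,401.15.

$223,401.15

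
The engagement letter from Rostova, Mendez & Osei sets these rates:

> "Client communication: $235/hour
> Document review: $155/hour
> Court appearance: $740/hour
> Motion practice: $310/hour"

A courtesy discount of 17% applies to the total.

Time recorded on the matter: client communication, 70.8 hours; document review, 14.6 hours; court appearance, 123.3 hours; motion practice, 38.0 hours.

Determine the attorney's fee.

Client communication: 70.8 × $235 = $16,638.00
Document review: 14.6 × $155 = $2,263.00
Court appearance: 123.3 × $740 = $91,242.00
Motion practice: 38.0 × $310 = $11,780.00
Subtotal: $121,923.00
Less 17% discount: −$20,726.91
Total: $121,923.00 − $20,726.91 = $101,196.09

$101,196.09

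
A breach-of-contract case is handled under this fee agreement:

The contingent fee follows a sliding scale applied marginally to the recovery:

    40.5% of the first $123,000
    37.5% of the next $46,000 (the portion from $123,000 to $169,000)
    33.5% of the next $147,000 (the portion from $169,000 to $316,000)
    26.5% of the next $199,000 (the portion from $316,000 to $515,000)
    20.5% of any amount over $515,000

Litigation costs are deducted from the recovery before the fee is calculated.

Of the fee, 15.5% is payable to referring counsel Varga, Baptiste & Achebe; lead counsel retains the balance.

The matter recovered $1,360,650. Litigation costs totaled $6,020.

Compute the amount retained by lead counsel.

Fee base (net of costs): $1,360,650 − $6,020 = $1,354,630
First $123,000 at 40.5% = $49,815.00
Next $46,000 at 37.5% = $17,250.00
Next $147,000 at 33.5% = $49,245.00
Next $199,000 at 26.5% = $52,735.00
Remaining $839,630 at 20.5% = $172,124.15
Fee: $49,815.00 + $17,250.00 + $49,245.00 + $52,735.00 + $172,124.15 = $341,169.15
Referral share: 15.5% of $341,169.15 = $52,881.22; lead counsel retains $341,169.15 − $52,881.22 = $288,287.93.

$288,287.93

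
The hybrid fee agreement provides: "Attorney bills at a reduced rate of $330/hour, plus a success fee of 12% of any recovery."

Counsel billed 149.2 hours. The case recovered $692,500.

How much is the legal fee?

Hourly: 149.2 × $330 = $49,236.00
Success fee: 12% of $692,500 = $83,100.00
Total: $49,236.00 + $83,100.00 = $132,336.00

$132,336.00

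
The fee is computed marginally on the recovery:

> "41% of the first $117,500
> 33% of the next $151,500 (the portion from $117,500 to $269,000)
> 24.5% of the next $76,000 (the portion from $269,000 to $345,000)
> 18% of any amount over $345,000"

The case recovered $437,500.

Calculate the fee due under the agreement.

$133,440.00

First $117,500 at 41% = $48,175.00
Next $151,500 at 33% = $49,995.00
Next $76,000 at 24.5% = $18,620.00
Remaining $92,500 at 18% = $16,650.00
Fee: $48,175.00 + $49,995.00 + $18,620.00 + $16,650.00 = $133,440.00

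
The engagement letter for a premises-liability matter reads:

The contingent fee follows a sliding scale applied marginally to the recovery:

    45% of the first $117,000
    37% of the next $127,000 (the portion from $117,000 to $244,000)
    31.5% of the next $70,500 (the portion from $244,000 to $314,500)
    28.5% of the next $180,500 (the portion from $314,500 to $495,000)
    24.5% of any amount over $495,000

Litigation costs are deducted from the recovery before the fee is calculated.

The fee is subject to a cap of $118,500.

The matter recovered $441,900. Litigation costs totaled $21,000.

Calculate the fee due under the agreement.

Fee base (net of costs): $441,900 − $21,000 = $420,900
First $117,000 at 45% = $52,650.00
Next $127,000 at 37% = $46,990.00
Next $70,500 at 31.5% = $22,207.50
Remaining $106,400 at 28.5% = $30,324.00
Fee: $52,650.00 + $46,990.00 + $22,207.50 + $30,324.00 = $152,171.50
$152,171.50 exceeds the $118,500 cap, so the fee is capped at $118,500.00.

$118,500.00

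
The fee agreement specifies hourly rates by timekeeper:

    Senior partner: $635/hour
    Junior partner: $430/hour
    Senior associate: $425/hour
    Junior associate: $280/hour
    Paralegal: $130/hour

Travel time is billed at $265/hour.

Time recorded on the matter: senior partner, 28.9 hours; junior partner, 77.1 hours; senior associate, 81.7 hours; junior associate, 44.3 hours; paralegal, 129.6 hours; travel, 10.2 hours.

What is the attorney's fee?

$118,182.00

Senior partner: 28.9 × $635 = $18,351.50
Junior partner: 77.1 × $430 = $33,153.00
Senior associate: 81.7 × $425 = $34,722.50
Junior associate: 44.3 × $280 = $12,404.00
Paralegal: 129.6 × $130 = $16,848.00
Subtotal: $18,351.50 + $33,153.00 + $34,722.50 + $12,404.00 + $16,848.00 = $115,479.00
Travel: 10.2 × $265 = $2,703.00
Total: $115,479.00 + $2,703.00 = $118,182.00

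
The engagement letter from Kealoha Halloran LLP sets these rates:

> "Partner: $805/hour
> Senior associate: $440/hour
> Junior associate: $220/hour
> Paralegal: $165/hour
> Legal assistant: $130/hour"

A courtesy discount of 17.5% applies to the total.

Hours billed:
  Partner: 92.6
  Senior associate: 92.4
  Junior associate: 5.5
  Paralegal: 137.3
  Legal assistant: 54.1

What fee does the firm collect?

Partner: 92.6 × $805 = $74,543.00
Senior associate: 92.4 × $440 = $40,656.00
Junior associate: 5.5 × $220 = $1,210.00
Paralegal: 137.3 × $165 = $22,654.50
Legal assistant: 54.1 × $130 = $7,033.00
Subtotal: $146,096.50
Less 17.5% discount: −$25,566.89
Total: $146,096.50 − $25,566.89 = $120,529.61

$120,529.61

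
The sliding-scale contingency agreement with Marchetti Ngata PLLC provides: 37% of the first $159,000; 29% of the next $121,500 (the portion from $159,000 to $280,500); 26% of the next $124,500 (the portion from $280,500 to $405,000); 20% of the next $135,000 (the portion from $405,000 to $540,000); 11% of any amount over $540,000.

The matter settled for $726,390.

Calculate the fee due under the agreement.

First $159,000 at 37% = $58,830.00
Next $121,500 at 29% = $35,235.00
Next $124,500 at 26% = $32,370.00
Next $135,000 at 20% = $27,000.00
Remaining $186,390 at 11% = $20,502.90
Fee: $58,830.00 + $35,235.00 + $32,370.00 + $27,000.00 + $20,502.90 = $173,937.90

$173,937.90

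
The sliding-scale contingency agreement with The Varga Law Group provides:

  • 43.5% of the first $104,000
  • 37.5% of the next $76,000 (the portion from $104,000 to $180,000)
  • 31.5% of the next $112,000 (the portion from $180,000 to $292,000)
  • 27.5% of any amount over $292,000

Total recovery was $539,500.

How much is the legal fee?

First $104,000 at 43.5% = $45,240.00
Next $76,000 at 37.5% = $28,500.00
Next $112,000 at 31.5% = $35,280.00
Remaining $247,500 at 27.5% = $68,062.50
Fee: $45,240.00 + $28,500.00 + $35,280.00 + $68,062.50 = $177,082.50

$177,082.50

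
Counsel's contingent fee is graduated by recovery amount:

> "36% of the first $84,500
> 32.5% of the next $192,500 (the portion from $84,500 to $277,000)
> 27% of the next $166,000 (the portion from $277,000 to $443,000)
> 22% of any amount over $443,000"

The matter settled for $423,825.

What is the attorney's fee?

$132,625.25

First $84,500 at 36% = $30,420.00
Next $192,500 at 32.5% = $62,562.50
Remaining $146,825 at 27% = $39,642.75
Fee: $30,420.00 + $62,562.50 + $39,642.75 = $132,625.25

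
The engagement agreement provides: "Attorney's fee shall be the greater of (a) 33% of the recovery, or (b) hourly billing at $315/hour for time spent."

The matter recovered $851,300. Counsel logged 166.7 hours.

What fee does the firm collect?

(a) 33% of $851,300 = $280,929.00
(b) 166.7 × $315 = $52,510.50
The greater is (a): $280,929.00.

$280,929.00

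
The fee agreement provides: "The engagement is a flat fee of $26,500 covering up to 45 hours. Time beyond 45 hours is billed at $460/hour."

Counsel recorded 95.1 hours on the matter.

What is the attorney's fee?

Flat fee: $26,500.00
Excess hours: 95.1 − 45 = 50.1
Overrun: 50.1 × $460 = $23,046.00
Total: $26,500.00 + $23,046.00 = $49,546.00

$49,546.00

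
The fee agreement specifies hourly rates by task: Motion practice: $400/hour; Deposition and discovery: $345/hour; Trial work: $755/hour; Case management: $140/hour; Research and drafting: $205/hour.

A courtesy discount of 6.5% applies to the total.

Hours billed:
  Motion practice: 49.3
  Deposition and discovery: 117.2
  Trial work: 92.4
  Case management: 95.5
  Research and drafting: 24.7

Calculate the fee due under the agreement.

Motion practice: 49.3 × $400 = $19,720.00
Deposition and discovery: 117.2 × $345 = $40,434.00
Trial work: 92.4 × $755 = $69,762.00
Case management: 95.5 × $140 = $13,370.00
Research and drafting: 24.7 × $205 = $5,063.50
Subtotal: $148,349.50
Less 6.5% discount: −$9,642.72
Total: $148,349.50 − $9,642.72 = $138,706.78

$138,706.78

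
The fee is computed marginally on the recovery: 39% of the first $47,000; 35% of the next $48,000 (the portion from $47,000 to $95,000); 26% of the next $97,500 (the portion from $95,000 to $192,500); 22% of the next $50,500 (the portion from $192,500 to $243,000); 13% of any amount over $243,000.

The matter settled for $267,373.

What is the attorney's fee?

First $47,000 at 39% = $18,330.00
Next $48,000 at 35% = $16,800.00
Next $97,500 at 26% = $25,350.00
Next $50,500 at 22% = $11,110.00
Remaining $24,373 at 13% = $3,168.49
Fee: $18,330.00 + $16,800.00 + $25,350.00 + $11,110.00 + $3,168.49 = $74,758.49

$74,758.49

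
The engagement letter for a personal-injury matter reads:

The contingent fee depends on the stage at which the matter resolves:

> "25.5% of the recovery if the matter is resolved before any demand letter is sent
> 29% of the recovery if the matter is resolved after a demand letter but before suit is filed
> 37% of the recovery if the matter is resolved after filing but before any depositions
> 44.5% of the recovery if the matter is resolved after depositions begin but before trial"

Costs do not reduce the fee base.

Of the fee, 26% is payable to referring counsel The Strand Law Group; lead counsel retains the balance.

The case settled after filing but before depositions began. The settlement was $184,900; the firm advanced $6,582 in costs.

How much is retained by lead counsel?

$50,625.62

Fee base is the gross recovery, $184,900; costs are reimbursed separately.
The matter settled after filing but before depositions began, so the 37% rate applies.
$184,900 × 37% = $68,413.00
Referral share: 26% of $68,413.00 = $17,787.38; lead counsel retains $68,413.00 − $17,787.38 = $50,625.62.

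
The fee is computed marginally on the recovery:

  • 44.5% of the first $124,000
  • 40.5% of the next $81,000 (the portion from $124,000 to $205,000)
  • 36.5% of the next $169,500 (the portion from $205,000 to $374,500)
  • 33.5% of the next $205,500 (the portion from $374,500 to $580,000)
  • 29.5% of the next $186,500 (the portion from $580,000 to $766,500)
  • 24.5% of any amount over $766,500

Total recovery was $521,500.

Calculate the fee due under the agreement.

$199,097.50

First $124,000 at 44.5% = $55,180.00
Next $81,000 at 40.5% = $32,805.00
Next $169,500 at 36.5% = $61,867.50
Remaining $147,000 at 33.5% = $49,245.00
Fee: $55,180.00 + $32,805.00 + $61,867.50 + $49,245.00 = $199,097.50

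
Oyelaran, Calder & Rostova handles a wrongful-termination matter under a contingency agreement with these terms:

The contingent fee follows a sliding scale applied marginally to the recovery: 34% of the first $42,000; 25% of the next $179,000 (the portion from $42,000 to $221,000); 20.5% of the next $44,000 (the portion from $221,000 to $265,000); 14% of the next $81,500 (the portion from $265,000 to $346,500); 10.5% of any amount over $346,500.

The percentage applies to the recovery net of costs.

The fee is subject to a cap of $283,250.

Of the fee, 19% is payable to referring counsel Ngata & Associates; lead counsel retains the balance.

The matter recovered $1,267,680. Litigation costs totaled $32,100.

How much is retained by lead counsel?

Fee base (net of costs): $1,267,680 − $32,100 = $1,235,580
First $42,000 at 34% = $14,280.00
Next $179,000 at 25% = $44,750.00
Next $44,000 at 20.5% = $9,020.00
Next $81,500 at 14% = $11,410.00
Remaining $889,080 at 10.5% = $93,353.40
Fee: $14,280.00 + $44,750.00 + $9,020.00 + $11,410.00 + $93,353.40 = $172,813.40
$172,813.40 is under the $283,250 cap.
Referral share: 19% of $172,813.40 = $32,834.55; lead counsel retains $172,813.40 − $32,834.55 = $139,978.85.

$139,978.85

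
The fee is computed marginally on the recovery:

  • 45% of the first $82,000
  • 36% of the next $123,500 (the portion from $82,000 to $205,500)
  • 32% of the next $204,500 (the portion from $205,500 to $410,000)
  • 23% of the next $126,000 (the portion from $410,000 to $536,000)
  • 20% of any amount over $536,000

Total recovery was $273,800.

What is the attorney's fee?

$103,216.00

First $82,000 at 45% = $36,900.00
Next $123,500 at 36% = $44,460.00
Remaining $68,300 at 32% = $21,856.00
Fee: $36,900.00 + $44,460.00 + $21,856.00 = $103,216.00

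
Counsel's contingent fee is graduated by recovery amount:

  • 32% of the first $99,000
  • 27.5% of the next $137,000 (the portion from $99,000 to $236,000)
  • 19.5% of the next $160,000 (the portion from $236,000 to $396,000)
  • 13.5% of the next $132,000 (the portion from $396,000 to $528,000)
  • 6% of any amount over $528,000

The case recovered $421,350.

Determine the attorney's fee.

$103,977.25

First $99,000 at 32% = $31,680.00
Next $137,000 at 27.5% = $37,675.00
Next $160,000 at 19.5% = $31,200.00
Remaining $25,350 at 13.5% = $3,422.25
Fee: $31,680.00 + $37,675.00 + $31,200.00 + $3,422.25 = $103,977.25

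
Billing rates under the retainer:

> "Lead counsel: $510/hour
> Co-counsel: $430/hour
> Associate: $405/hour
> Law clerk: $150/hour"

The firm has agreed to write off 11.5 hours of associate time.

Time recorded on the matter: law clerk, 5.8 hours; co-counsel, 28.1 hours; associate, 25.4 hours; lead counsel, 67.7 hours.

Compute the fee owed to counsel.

Lead counsel: 67.7 × $510 = $34,527.00
Co-counsel: 28.1 × $430 = $12,083.00
Associate: 25.4 × $405 = $10,287.00
Law clerk: 5.8 × $150 = $870.00
Subtotal: $57,767.00
Write-off: 11.5 × $405 = $4,657.50
Total: $57,767.00 − $4,657.50 = $53,109.50

$53,109.50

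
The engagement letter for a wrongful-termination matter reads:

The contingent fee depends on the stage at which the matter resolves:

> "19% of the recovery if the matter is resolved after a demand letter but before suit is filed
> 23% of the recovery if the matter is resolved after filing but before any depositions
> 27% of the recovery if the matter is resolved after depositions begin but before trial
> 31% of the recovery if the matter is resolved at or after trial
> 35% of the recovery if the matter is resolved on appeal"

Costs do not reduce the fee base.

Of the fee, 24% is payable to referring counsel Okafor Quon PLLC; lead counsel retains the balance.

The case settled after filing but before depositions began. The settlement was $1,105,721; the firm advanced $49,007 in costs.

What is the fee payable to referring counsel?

$61,035.80

Fee base is the gross recovery, $1,105,721; costs are reimbursed separately.
The matter settled after filing but before depositions began, so the 23% rate applies.
$1,105,721 × 23% = $254,315.83
Referral share: 24% of $254,315.83 = $61,035.80; lead counsel retains $254,315.83 − $61,035.80 = $193,280.03.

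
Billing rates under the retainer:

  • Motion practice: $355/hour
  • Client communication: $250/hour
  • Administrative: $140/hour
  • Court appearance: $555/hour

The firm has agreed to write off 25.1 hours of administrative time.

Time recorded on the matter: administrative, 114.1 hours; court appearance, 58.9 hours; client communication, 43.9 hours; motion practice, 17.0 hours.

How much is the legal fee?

$62,159.50

Motion practice: 17.0 × $355 = $6,035.00
Client communication: 43.9 × $250 = $10,975.00
Administrative: 114.1 × $140 = $15,974.00
Court appearance: 58.9 × $555 = $32,689.50
Subtotal: $65,673.50
Write-off: 25.1 × $140 = $3,514.00
Total: $65,673.50 − $3,514.00 = $62,159.50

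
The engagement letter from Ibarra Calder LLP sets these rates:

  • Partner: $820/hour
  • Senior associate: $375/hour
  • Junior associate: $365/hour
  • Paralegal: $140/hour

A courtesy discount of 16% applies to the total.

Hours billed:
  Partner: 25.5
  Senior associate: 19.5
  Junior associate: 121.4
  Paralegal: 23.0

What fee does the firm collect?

$63,632.94

Partner: 25.5 × $820 = $20,910.00
Senior associate: 19.5 × $375 = $7,312.50
Junior associate: 121.4 × $365 = $44,311.00
Paralegal: 23.0 × $140 = $3,220.00
Subtotal: $75,753.50
Less 16% discount: −$12,120.56
Total: $75,753.50 − $12,120.56 = $63,632.94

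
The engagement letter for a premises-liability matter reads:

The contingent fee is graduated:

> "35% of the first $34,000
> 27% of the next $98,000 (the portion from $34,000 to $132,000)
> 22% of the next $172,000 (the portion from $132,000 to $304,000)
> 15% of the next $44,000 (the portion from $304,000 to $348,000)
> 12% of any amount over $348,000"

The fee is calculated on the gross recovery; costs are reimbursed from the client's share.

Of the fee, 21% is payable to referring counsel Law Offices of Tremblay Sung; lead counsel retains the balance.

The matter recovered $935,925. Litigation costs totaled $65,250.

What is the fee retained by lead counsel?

$121,147.29

Fee base is the gross recovery, $935,925; costs are reimbursed separately.
First $34,000 at 35% = $11,900.00
Next $98,000 at 27% = $26,460.00
Next $172,000 at 22% = $37,840.00
Next $44,000 at 15% = $6,600.00
Remaining $587,925 at 12% = $70,551.00
Fee: $11,900.00 + $26,460.00 + $37,840.00 + $6,600.00 + $70,551.00 = $153,351.00
Referral share: 21% of $153,351.00 = $32,203.71; lead counsel retains $153,351.00 − $32,203.71 = $121,147.29.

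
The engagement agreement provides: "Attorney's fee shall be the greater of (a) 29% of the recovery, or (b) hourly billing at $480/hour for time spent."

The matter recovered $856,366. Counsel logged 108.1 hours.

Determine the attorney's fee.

(a) 29% of $856,366 = $248,346.14
(b) 108.1 × $480 = $51,888.00
The greater is (a): $248,346.14.

$248,346.14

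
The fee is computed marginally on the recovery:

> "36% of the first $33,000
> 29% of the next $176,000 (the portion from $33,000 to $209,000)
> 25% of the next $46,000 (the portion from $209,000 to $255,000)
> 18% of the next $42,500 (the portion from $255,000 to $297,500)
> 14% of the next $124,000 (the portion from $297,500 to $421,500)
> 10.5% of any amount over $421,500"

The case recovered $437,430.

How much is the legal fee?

First $33,000 at 36% = $11,880.00
Next $176,000 at 29% = $51,040.00
Next $46,000 at 25% = $11,500.00
Next $42,500 at 18% = $7,650.00
Next $124,000 at 14% = $17,360.00
Remaining $15,930 at 10.5% = $1,672.65
Fee: $11,880.00 + $51,040.00 + $11,500.00 + $7,650.00 + $17,360.00 + $1,672.65 = $101,102.65

$101,102.65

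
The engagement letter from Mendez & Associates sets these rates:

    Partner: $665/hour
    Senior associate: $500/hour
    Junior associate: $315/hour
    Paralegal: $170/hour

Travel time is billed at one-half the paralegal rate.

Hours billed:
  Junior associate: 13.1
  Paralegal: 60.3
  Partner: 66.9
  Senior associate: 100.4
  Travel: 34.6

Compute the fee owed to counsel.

$112,007.00

Partner: 66.9 × $665 = $44,488.50
Senior associate: 100.4 × $500 = $50,200.00
Junior associate: 13.1 × $315 = $4,126.50
Paralegal: 60.3 × $170 = $10,251.00
Subtotal: $44,488.50 + $50,200.00 + $4,126.50 + $10,251.00 = $109,066.00
Travel: 34.6 × ($170 ÷ 2) = 34.6 × $85.00 = $2,941.00
Total: $109,066.00 + $2,941.00 = $112,007.00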